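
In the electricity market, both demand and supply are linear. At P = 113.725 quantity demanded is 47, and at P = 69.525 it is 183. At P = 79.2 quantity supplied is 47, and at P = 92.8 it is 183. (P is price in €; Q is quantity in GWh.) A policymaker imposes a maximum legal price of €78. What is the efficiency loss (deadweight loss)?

Demand slope = (69.525 − 113.725)/(183 − 47) = −0.325, so P = 129 − 0.325Q.
Supply slope = (92.8 − 79.2)/(183 − 47) = 0.1, so P = 74.5 + 0.1Q.
Competitive equilibrium: 129 − 0.325Q = 74.5 + 0.1Q → Q* = 128.2353, P* = 87.3235.
At the ceiling P = 78, quantity supplied = (78 − 74.5)/0.1 = 35.
Willingness to pay at Q' = 35: 129 − 0.325·35 = 117.625.
ΔQ = 128.2353 − 35 = 93.2353; wedge = 117.625 − 78 = 39.625.
Welfare loss = ½ × 93.2353 × 39.625 = €1847.22.

€1847.22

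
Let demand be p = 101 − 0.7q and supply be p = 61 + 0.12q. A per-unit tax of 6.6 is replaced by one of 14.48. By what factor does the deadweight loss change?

Competitive equilibrium: 101 − 0.7q = 61 + 0.12q → q* = 48.7805, p* = 66.8537.
For a per-unit tax t: Δq = t/0.82, so DWL = ½·t·(t/0.82) = t²/1.64.
At t = 6.6: DWL = 26.561. At t = 14.48: DWL = 127.848.
Ratio = (14.48/6.6)² = 4.813.

4.813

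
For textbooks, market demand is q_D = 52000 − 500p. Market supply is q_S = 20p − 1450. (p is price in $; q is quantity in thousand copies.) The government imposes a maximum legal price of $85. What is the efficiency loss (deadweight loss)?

In inverse form: demand p = 104 − 0.002q, supply p = 72.5 + 0.05q.
Competitive equilibrium: 104 − 0.002q = 72.5 + 0.05q → q* = 605.7692, p* = 102.7885.
At the ceiling p = 85, quantity supplied = (85 − 72.5)/0.05 = 250.
Willingness to pay at q' = 250: 104 − 0.002·250 = 103.5.
Δq = 605.7692 − 250 = 355.7692; wedge = 103.5 − 85 = 18.5.
Deadweight loss = ½ × 355.7692 × 18.5 = $3290.87 thousand.

$3290.87 thousand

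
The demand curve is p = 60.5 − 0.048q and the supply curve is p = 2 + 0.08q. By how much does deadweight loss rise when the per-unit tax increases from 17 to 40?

Competitive equilibrium: 60.5 − 0.048q = 2 + 0.08q → q* = 457.0313, p* = 38.5625.
For a per-unit tax t: Δq = t/0.128, so DWL = ½·t·(t/0.128) = t²/0.256.
At t = 17: DWL = 1128.906. At t = 40: DWL = 6250.
Increase = 6250 − 1128.906 = 5121.09.

5121.09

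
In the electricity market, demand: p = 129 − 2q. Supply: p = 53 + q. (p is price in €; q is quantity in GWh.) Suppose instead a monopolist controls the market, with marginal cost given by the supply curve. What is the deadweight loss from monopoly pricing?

Competitive equilibrium: 129 − 2q = 53 + q → q* = 25.3333, p* = 78.3333.
Marginal revenue: MR = 129 − 4q. Set MR = MC: 129 − 4q = 53 + q → q_m = 15.2.
Price p_m = 129 − 2·15.2 = 98.6; MC(q_m) = 53 + 1·15.2 = 68.2.
Competitive q* = 25.3333, so Δq = 10.1333; wedge = 98.6 − 68.2 = 30.4.
Welfare loss = ½ × 10.1333 × 30.4 = €154.03.

€154.03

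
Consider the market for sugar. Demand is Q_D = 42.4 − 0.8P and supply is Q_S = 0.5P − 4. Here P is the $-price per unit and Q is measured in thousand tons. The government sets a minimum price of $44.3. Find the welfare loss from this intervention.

$77.06 thousand

In inverse form: demand P = 53 − 1.25Q, supply P = 8 + 2Q.
Competitive equilibrium: 53 − 1.25Q = 8 + 2Q → Q* = 13.8462, P* = 35.6923.
At the floor P = 44.3, quantity demanded = (53 − 44.3)/1.25 = 6.96.
Sellers' marginal cost at Q' = 6.96: 8 + 2·6.96 = 21.92.
ΔQ = 13.8462 − 6.96 = 6.8862; wedge = 44.3 − 21.92 = 22.38.
Welfare loss = ½ × 6.8862 × 22.38 = $77.06 thousand.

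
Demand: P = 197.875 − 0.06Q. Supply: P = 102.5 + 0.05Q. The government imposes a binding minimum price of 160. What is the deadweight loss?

3057.97

Competitive equilibrium: 197.875 − 0.06Q = 102.5 + 0.05Q → Q* = 867.0455, P* = 145.8523.
At the floor P = 160, quantity demanded = (197.875 − 160)/0.06 = 631.25.
Sellers' marginal cost at Q' = 631.25: 102.5 + 0.05·631.25 = 134.0625.
ΔQ = 867.0455 − 631.25 = 235.7955; wedge = 160 − 134.0625 = 25.9375.
The triangle = ½ × 235.7955 × 25.9375 = 3057.97.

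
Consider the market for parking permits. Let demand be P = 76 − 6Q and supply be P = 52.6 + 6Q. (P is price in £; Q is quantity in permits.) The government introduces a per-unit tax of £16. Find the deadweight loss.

Competitive equilibrium: 76 − 6Q = 52.6 + 6Q → Q* = 1.95, P* = 64.3.
With the tax, the buyer price exceeds the seller price by 16: (76 − 6Q) − (52.6 + 6Q) = 16 → Q' = 0.6167.
ΔQ = 1.95 − 0.6167 = 1.3333; the wedge equals the tax, 16.
DWL = ½ × 1.3333 × 16 = £10.67.

£10.67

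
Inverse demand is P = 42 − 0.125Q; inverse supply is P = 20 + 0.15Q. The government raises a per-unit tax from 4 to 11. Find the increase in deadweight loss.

Competitive equilibrium: 42 − 0.125Q = 20 + 0.15Q → Q* = 80, P* = 32.
For a per-unit tax t: ΔQ = t/0.275, so DWL = ½·t·(t/0.275) = t²/0.55.
At t = 4: DWL = 29.091. At t = 11: DWL = 220.
Increase = 220 − 29.091 = 190.91.

190.91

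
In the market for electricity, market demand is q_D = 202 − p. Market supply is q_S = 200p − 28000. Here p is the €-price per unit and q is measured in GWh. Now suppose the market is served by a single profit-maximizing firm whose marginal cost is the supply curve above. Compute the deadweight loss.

In inverse form: demand p = 202 − q, supply p = 140 + 0.005q.
Competitive equilibrium: 202 − q = 140 + 0.005q → q* = 61.6915, p* = 140.3085.
Marginal revenue: MR = 202 − 2q. Set MR = MC: 202 − 2q = 140 + 0.005q → q_m = 30.9227.
Price p_m = 202 − 1·30.9227 = 171.0773; MC(q_m) = 140 + 0.005·30.9227 = 140.1546.
Competitive q* = 61.6915, so Δq = 30.7688; wedge = 171.0773 − 140.1546 = 30.9227.
Welfare loss = ½ × 30.7688 × 30.9227 = €475.73.

€475.73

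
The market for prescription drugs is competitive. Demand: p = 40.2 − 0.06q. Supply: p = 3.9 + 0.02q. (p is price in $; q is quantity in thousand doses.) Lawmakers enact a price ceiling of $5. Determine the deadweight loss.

$6360.06 thousand

Competitive equilibrium: 40.2 − 0.06q = 3.9 + 0.02q → q* = 453.75, p* = 12.975.
At the ceiling p = 5, quantity supplied = (5 − 3.9)/0.02 = 55.
Willingness to pay at q' = 55: 40.2 − 0.06·55 = 36.9.
Δq = 453.75 − 55 = 398.75; wedge = 36.9 − 5 = 31.9.
DWL = ½ × 398.75 × 31.9 = $6360.06 thousand.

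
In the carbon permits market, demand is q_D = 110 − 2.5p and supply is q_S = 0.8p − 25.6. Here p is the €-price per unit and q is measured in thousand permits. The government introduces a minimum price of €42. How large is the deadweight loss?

In inverse form: demand p = 44 − 0.4q, supply p = 32 + 1.25q.
Competitive equilibrium: 44 − 0.4q = 32 + 1.25q → q* = 7.2727, p* = 41.0909.
At the floor p = 42, quantity demanded = (44 − 42)/0.4 = 5.
Sellers' marginal cost at q' = 5: 32 + 1.25·5 = 38.25.
Δq = 7.2727 − 5 = 2.2727; wedge = 42 − 38.25 = 3.75.
Deadweight loss = ½ × 2.2727 × 3.75 = €4.26 thousand.

€4.26 thousand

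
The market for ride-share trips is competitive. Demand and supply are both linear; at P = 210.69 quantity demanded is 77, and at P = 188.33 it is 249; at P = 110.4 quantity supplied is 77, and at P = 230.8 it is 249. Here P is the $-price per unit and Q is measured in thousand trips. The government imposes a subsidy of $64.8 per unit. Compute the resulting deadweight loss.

Demand slope = (188.33 − 210.69)/(249 − 77) = −0.13, so P = 220.7 − 0.13Q.
Supply slope = (230.8 − 110.4)/(249 − 77) = 0.7, so P = 56.5 + 0.7Q.
Competitive equilibrium: 220.7 − 0.13Q = 56.5 + 0.7Q → Q* = 197.8313, P* = 194.9819.
The subsidy lowers effective supply by 64.8: P = 0.7Q − 8.3.
New quantity: 220.7 − 0.13Q = 0.7Q − 8.3 → Q' = 275.9036.
Overproduction ΔQ = 275.9036 − 197.8313 = 78.0723; wedge = subsidy = 64.8.
Deadweight loss = ½ × 78.0723 × 64.8 = $2529.54 thousand.

$2529.54 thousand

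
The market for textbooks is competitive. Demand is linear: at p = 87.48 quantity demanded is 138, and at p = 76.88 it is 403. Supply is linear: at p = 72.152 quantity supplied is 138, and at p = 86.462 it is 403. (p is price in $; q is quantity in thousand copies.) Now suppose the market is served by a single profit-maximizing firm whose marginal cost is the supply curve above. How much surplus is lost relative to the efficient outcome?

Demand slope = (76.88 − 87.48)/(403 − 138) = −0.04, so p = 93 − 0.04q.
Supply slope = (86.462 − 72.152)/(403 − 138) = 0.054, so p = 64.7 + 0.054q.
Competitive equilibrium: 93 − 0.04q = 64.7 + 0.054q → q* = 301.0638, p* = 80.9574.
Marginal revenue: MR = 93 − 0.08q. Set MR = MC: 93 − 0.08q = 64.7 + 0.054q → q_m = 211.194.
Price p_m = 93 − 0.04·211.194 = 84.5522; MC(q_m) = 64.7 + 0.054·211.194 = 76.1045.
Competitive q* = 301.0638, so Δq = 89.8698; wedge = 84.5522 − 76.1045 = 8.4477.
DWL = ½ × 89.8698 × 8.4477 = $379.60 thousand.

$379.60 thousand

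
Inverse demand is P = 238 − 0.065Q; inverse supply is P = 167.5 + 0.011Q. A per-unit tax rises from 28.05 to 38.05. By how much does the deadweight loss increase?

4348.68

Competitive equilibrium: 238 − 0.065Q = 167.5 + 0.011Q → Q* = 927.6316, P* = 177.7039.
For a per-unit tax t: ΔQ = t/0.076, so DWL = ½·t·(t/0.076) = t²/0.152.
At t = 28.05: DWL = 5176.332. At t = 38.05: DWL = 9525.016.
Increase = 9525.016 − 5176.332 = 4348.68.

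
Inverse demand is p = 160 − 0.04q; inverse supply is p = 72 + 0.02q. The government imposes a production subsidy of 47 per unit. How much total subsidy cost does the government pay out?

105750

Competitive equilibrium: 160 − 0.04q = 72 + 0.02q → q* = 1466.6667, p* = 101.3333.
The subsidy lowers effective supply by 47: p = 25 + 0.02q.
New quantity: 160 − 0.04q = 25 + 0.02q → q' = 2250.
Total subsidy cost = 47 × 2250 = 105750.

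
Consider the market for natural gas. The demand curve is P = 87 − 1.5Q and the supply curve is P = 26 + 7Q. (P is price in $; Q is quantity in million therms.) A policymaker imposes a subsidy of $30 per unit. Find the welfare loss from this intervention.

Competitive equilibrium: 87 − 1.5Q = 26 + 7Q → Q* = 7.1765, P* = 76.2353.
The subsidy lowers effective supply by 30: P = 7Q − 4.
New quantity: 87 − 1.5Q = 7Q − 4 → Q' = 10.7059.
Overproduction ΔQ = 10.7059 − 7.1765 = 3.5294; wedge = subsidy = 30.
Deadweight loss = ½ × 3.5294 × 30 = $52.94 million.

$52.94 million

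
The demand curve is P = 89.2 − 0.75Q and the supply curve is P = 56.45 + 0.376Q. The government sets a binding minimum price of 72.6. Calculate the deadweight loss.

Competitive equilibrium: 89.2 − 0.75Q = 56.45 + 0.376Q → Q* = 29.0853, P* = 67.3861.
At the floor P = 72.6, quantity demanded = (89.2 − 72.6)/0.75 = 22.1333.
Sellers' marginal cost at Q' = 22.1333: 56.45 + 0.376·22.1333 = 64.7721.
ΔQ = 29.0853 − 22.1333 = 6.952; wedge = 72.6 − 64.7721 = 7.8279.
The triangle = ½ × 6.952 × 7.8279 = 27.21.

27.21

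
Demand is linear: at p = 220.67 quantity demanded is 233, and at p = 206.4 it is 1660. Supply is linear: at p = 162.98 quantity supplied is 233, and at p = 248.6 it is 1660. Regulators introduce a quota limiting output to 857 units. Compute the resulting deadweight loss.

Demand slope = (206.4 − 220.67)/(1660 − 233) = −0.01, so p = 223 − 0.01q.
Supply slope = (248.6 − 162.98)/(1660 − 233) = 0.06, so p = 149 + 0.06q.
Competitive equilibrium: 223 − 0.01q = 149 + 0.06q → q* = 1057.1429, p* = 212.4286.
At q = 857: demand price = 223 − 0.01·857 = 214.43; supply price = 149 + 0.06·857 = 200.42.
Δq = 1057.1429 − 857 = 200.1429; wedge = 214.43 − 200.42 = 14.01.
The triangle = ½ × 200.1429 × 14.01 = 1402.

1402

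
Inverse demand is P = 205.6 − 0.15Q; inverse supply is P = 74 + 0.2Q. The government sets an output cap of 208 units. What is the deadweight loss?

Competitive equilibrium: 205.6 − 0.15Q = 74 + 0.2Q → Q* = 376, P* = 149.2.
At Q = 208: demand price = 205.6 − 0.15·208 = 174.4; supply price = 74 + 0.2·208 = 115.6.
ΔQ = 376 − 208 = 168; wedge = 174.4 − 115.6 = 58.8.
DWL = ½ × 168 × 58.8 = 4939.20.

4939.20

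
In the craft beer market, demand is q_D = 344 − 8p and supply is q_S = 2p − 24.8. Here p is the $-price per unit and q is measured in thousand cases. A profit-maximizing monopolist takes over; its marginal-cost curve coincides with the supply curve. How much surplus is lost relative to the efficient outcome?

$20.808 thousand

In inverse form: demand p = 43 − 0.125q, supply p = 12.4 + 0.5q.
Competitive equilibrium: 43 − 0.125q = 12.4 + 0.5q → q* = 48.96, p* = 36.88.
Marginal revenue: MR = 43 − 0.25q. Set MR = MC: 43 − 0.25q = 12.4 + 0.5q → q_m = 40.8.
Price p_m = 43 − 0.125·40.8 = 37.9; MC(q_m) = 12.4 + 0.5·40.8 = 32.8.
Competitive q* = 48.96, so Δq = 8.16; wedge = 37.9 − 32.8 = 5.1.
The triangle = ½ × 8.16 × 5.1 = $20.808 thousand.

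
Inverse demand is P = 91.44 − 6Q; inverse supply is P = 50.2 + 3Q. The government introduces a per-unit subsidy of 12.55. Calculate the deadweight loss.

8.75

Competitive equilibrium: 91.44 − 6Q = 50.2 + 3Q → Q* = 4.5822, P* = 63.9467.
The subsidy lowers effective supply by 12.55: P = 37.65 + 3Q.
New quantity: 91.44 − 6Q = 37.65 + 3Q → Q' = 5.9767.
Overproduction ΔQ = 5.9767 − 4.5822 = 1.3945; wedge = subsidy = 12.55.
The triangle = ½ × 1.3945 × 12.55 = 8.75.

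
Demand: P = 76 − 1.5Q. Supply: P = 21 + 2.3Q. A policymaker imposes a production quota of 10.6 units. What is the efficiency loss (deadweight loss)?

28.51

Competitive equilibrium: 76 − 1.5Q = 21 + 2.3Q → Q* = 14.4737, P* = 54.2895.
At Q = 10.6: demand price = 76 − 1.5·10.6 = 60.1; supply price = 21 + 2.3·10.6 = 45.38.
ΔQ = 14.4737 − 10.6 = 3.8737; wedge = 60.1 − 45.38 = 14.72.
DWL = ½ × 3.8737 × 14.72 = 28.51.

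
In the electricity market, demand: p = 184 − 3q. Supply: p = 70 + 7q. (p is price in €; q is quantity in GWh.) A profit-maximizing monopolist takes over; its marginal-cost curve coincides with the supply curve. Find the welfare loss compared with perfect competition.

€34.60

Competitive equilibrium: 184 − 3q = 70 + 7q → q* = 11.4, p* = 149.8.
Marginal revenue: MR = 184 − 6q. Set MR = MC: 184 − 6q = 70 + 7q → q_m = 8.76923.
Price p_m = 184 − 3·8.76923 = 157.69231; MC(q_m) = 70 + 7·8.76923 = 131.38461.
Competitive q* = 11.4, so Δq = 2.63077; wedge = 157.69231 − 131.38461 = 26.3077.
DWL = ½ × 2.63077 × 26.3077 = €34.60.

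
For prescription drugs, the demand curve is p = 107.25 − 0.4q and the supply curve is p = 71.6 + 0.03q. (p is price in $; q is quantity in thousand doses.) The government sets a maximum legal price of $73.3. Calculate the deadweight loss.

$148.04 thousand

Competitive equilibrium: 107.25 − 0.4q = 71.6 + 0.03q → q* = 82.907, p* = 74.0872.
At the ceiling p = 73.3, quantity supplied = (73.3 − 71.6)/0.03 = 56.6667.
Willingness to pay at q' = 56.6667: 107.25 − 0.4·56.6667 = 84.5833.
Δq = 82.907 − 56.6667 = 26.2403; wedge = 84.5833 − 73.3 = 11.2833.
DWL = ½ × 26.2403 × 11.2833 = $148.04 thousand.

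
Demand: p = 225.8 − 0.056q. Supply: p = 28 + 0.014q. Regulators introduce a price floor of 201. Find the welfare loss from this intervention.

198730.29

Competitive equilibrium: 225.8 − 0.056q = 28 + 0.014q → q* = 2825.7143, p* = 67.56.
At the floor p = 201, quantity demanded = (225.8 − 201)/0.056 = 442.8571.
Sellers' marginal cost at q' = 442.8571: 28 + 0.014·442.8571 = 34.2.
Δq = 2825.7143 − 442.8571 = 2382.8572; wedge = 201 − 34.2 = 166.8.
The triangle = ½ × 2382.8572 × 166.8 = 198730.29.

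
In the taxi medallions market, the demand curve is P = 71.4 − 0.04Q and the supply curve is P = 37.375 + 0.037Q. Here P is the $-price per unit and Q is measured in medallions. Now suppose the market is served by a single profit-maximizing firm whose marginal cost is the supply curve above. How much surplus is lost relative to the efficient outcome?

Competitive equilibrium: 71.4 − 0.04Q = 37.375 + 0.037Q → Q* = 441.8831, P* = 53.7247.
Marginal revenue: MR = 71.4 − 0.08Q. Set MR = MC: 71.4 − 0.08Q = 37.375 + 0.037Q → Q_m = 290.812.
Price P_m = 71.4 − 0.04·290.812 = 59.7675; MC(Q_m) = 37.375 + 0.037·290.812 = 48.135.
Competitive Q* = 441.8831, so ΔQ = 151.0711; wedge = 59.7675 − 48.135 = 11.6325.
Deadweight loss = ½ × 151.0711 × 11.6325 = $878.67.

$878.67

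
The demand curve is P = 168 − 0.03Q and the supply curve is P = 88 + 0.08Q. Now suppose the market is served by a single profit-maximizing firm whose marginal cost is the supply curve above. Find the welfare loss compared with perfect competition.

Competitive equilibrium: 168 − 0.03Q = 88 + 0.08Q → Q* = 727.27273, P* = 146.18182.
Marginal revenue: MR = 168 − 0.06Q. Set MR = MC: 168 − 0.06Q = 88 + 0.08Q → Q_m = 571.42857.
Price P_m = 168 − 0.03·571.42857 = 150.85714; MC(Q_m) = 88 + 0.08·571.42857 = 133.71429.
Competitive Q* = 727.27273, so ΔQ = 155.84416; wedge = 150.85714 − 133.71429 = 17.14285.
Welfare loss = ½ × 155.84416 × 17.14285 = 1335.81.

1335.81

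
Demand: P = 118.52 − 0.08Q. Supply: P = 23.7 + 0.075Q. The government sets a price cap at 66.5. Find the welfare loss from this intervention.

Competitive equilibrium: 118.52 − 0.08Q = 23.7 + 0.075Q → Q* = 611.7419, P* = 69.5806.
At the ceiling P = 66.5, quantity supplied = (66.5 − 23.7)/0.075 = 570.6667.
Willingness to pay at Q' = 570.6667: 118.52 − 0.08·570.6667 = 72.8667.
ΔQ = 611.7419 − 570.6667 = 41.0752; wedge = 72.8667 − 66.5 = 6.3667.
DWL = ½ × 41.0752 × 6.3667 = 130.76.

130.76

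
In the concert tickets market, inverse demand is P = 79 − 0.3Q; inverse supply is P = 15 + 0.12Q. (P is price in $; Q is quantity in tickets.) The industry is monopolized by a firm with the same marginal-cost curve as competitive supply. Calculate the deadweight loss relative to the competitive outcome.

Competitive equilibrium: 79 − 0.3Q = 15 + 0.12Q → Q* = 152.381, P* = 33.2857.
Marginal revenue: MR = 79 − 0.6Q. Set MR = MC: 79 − 0.6Q = 15 + 0.12Q → Q_m = 88.8889.
Price P_m = 79 − 0.3·88.8889 = 52.3333; MC(Q_m) = 15 + 0.12·88.8889 = 25.6667.
Competitive Q* = 152.381, so ΔQ = 63.4921; wedge = 52.3333 − 25.6667 = 26.6666.
Welfare loss = ½ × 63.4921 × 26.6666 = $846.56.

$846.56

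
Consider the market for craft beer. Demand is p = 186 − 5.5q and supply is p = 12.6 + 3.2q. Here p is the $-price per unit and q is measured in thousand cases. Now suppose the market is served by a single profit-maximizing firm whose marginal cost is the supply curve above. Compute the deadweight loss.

$259.24 thousand

Competitive equilibrium: 186 − 5.5q = 12.6 + 3.2q → q* = 19.93103, p* = 76.37931.
Marginal revenue: MR = 186 − 11q. Set MR = MC: 186 − 11q = 12.6 + 3.2q → q_m = 12.21127.
Price p_m = 186 − 5.5·12.21127 = 118.83802; MC(q_m) = 12.6 + 3.2·12.21127 = 51.67606.
Competitive q* = 19.93103, so Δq = 7.71976; wedge = 118.83802 − 51.67606 = 67.16196.
DWL = ½ × 7.71976 × 67.16196 = $259.24 thousand.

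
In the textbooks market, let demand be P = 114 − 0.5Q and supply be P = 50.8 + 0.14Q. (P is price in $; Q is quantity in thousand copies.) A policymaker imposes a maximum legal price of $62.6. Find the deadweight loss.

$66.95 thousand

Competitive equilibrium: 114 − 0.5Q = 50.8 + 0.14Q → Q* = 98.75, P* = 64.625.
At the ceiling P = 62.6, quantity supplied = (62.6 − 50.8)/0.14 = 84.2857.
Willingness to pay at Q' = 84.2857: 114 − 0.5·84.2857 = 71.8572.
ΔQ = 98.75 − 84.2857 = 14.4643; wedge = 71.8572 − 62.6 = 9.2572.
Welfare loss = ½ × 14.4643 × 9.2572 = $66.95 thousand.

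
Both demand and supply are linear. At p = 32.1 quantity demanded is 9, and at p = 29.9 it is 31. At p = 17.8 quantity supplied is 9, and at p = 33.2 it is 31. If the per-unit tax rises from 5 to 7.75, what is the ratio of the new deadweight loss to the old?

Demand slope = (29.9 − 32.1)/(31 − 9) = −0.1, so p = 33 − 0.1q.
Supply slope = (33.2 − 17.8)/(31 − 9) = 0.7, so p = 11.5 + 0.7q.
Competitive equilibrium: 33 − 0.1q = 11.5 + 0.7q → q* = 26.875, p* = 30.3125.
For a per-unit tax t: Δq = t/0.8, so DWL = ½·t·(t/0.8) = t²/1.6.
At t = 5: DWL = 15.625. At t = 7.75: DWL = 37.539.
Ratio = (7.75/5)² = 2.4025.

2.4025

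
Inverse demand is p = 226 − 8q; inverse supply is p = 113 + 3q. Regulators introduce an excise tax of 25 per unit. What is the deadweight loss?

28.41

Competitive equilibrium: 226 − 8q = 113 + 3q → q* = 10.2727, p* = 143.8182.
With the tax, the buyer price exceeds the seller price by 25: (226 − 8q) − (113 + 3q) = 25 → q' = 8.
Δq = 10.2727 − 8 = 2.2727; the wedge equals the tax, 25.
DWL = ½ × 2.2727 × 25 = 28.41.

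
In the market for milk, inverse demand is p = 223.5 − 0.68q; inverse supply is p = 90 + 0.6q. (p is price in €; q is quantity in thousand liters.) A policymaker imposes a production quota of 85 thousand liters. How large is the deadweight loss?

€238.32 thousand

Competitive equilibrium: 223.5 − 0.68q = 90 + 0.6q → q* = 104.2969, p* = 152.5781.
At q = 85: demand price = 223.5 − 0.68·85 = 165.7; supply price = 90 + 0.6·85 = 141.
Δq = 104.2969 − 85 = 19.2969; wedge = 165.7 − 141 = 24.7.
Deadweight loss = ½ × 19.2969 × 24.7 = €238.32 thousand.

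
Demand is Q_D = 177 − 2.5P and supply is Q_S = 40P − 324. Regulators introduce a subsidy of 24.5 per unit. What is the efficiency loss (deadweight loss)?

706.18

In inverse form: demand P = 70.8 − 0.4Q, supply P = 8.1 + 0.025Q.
Competitive equilibrium: 70.8 − 0.4Q = 8.1 + 0.025Q → Q* = 147.5294, P* = 11.7882.
The subsidy lowers effective supply by 24.5: P = 0.025Q − 16.4.
New quantity: 70.8 − 0.4Q = 0.025Q − 16.4 → Q' = 205.1765.
Overproduction ΔQ = 205.1765 − 147.5294 = 57.6471; wedge = subsidy = 24.5.
Welfare loss = ½ × 57.6471 × 24.5 = 706.18.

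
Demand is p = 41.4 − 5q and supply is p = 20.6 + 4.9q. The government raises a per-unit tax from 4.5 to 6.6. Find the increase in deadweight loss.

1.18

Competitive equilibrium: 41.4 − 5q = 20.6 + 4.9q → q* = 2.101, p* = 30.8949.
For a per-unit tax t: Δq = t/9.9, so DWL = ½·t·(t/9.9) = t²/19.8.
At t = 4.5: DWL = 1.023. At t = 6.6: DWL = 2.2.
Increase = 2.2 − 1.023 = 1.18.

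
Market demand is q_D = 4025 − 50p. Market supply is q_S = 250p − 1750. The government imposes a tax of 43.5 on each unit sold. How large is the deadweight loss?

39421.875

In inverse form: demand p = 80.5 − 0.02q, supply p = 7 + 0.004q.
Competitive equilibrium: 80.5 − 0.02q = 7 + 0.004q → q* = 3062.5, p* = 19.25.
With the tax, the buyer price exceeds the seller price by 43.5: (80.5 − 0.02q) − (7 + 0.004q) = 43.5 → q' = 1250.
Δq = 3062.5 − 1250 = 1812.5; the wedge equals the tax, 43.5.
Deadweight loss = ½ × 1812.5 × 43.5 = 39421.875.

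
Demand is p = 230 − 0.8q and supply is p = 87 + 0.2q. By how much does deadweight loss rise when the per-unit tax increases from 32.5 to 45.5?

507

Competitive equilibrium: 230 − 0.8q = 87 + 0.2q → q* = 143, p* = 115.6.
For a per-unit tax t: Δq = t/1, so DWL = ½·t·(t/1) = t²/2.
At t = 32.5: DWL = 528.125. At t = 45.5: DWL = 1035.125.
Increase = 1035.125 − 528.125 = 507.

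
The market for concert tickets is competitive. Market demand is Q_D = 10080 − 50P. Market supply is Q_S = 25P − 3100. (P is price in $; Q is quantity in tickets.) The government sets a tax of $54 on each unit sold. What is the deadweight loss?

$24300

In inverse form: demand P = 201.6 − 0.02Q, supply P = 124 + 0.04Q.
Competitive equilibrium: 201.6 − 0.02Q = 124 + 0.04Q → Q* = 1293.3333, P* = 175.7333.
With the tax, the buyer price exceeds the seller price by 54: (201.6 − 0.02Q) − (124 + 0.04Q) = 54 → Q' = 393.3333.
ΔQ = 1293.3333 − 393.3333 = 900; the wedge equals the tax, 54.
DWL = ½ × 900 × 54 = $24300.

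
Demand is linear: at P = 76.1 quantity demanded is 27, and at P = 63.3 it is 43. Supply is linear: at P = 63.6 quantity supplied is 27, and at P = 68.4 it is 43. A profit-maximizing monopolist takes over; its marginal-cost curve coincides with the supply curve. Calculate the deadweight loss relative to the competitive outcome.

143.51

Demand slope = (63.3 − 76.1)/(43 − 27) = −0.8, so P = 97.7 − 0.8Q.
Supply slope = (68.4 − 63.6)/(43 − 27) = 0.3, so P = 55.5 + 0.3Q.
Competitive equilibrium: 97.7 − 0.8Q = 55.5 + 0.3Q → Q* = 38.3636, P* = 67.0091.
Marginal revenue: MR = 97.7 − 1.6Q. Set MR = MC: 97.7 − 1.6Q = 55.5 + 0.3Q → Q_m = 22.2105.
Price P_m = 97.7 − 0.8·22.2105 = 79.9316; MC(Q_m) = 55.5 + 0.3·22.2105 = 62.1632.
Competitive Q* = 38.3636, so ΔQ = 16.1531; wedge = 79.9316 − 62.1632 = 17.7684.
Welfare loss = ½ × 16.1531 × 17.7684 = 143.51.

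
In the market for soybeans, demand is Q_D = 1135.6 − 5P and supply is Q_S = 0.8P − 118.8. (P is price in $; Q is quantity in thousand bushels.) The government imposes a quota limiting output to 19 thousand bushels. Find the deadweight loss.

$899.36 thousand

In inverse form: demand P = 227.12 − 0.2Q, supply P = 148.5 + 1.25Q.
Competitive equilibrium: 227.12 − 0.2Q = 148.5 + 1.25Q → Q* = 54.2207, P* = 216.2759.
At Q = 19: demand price = 227.12 − 0.2·19 = 223.32; supply price = 148.5 + 1.25·19 = 172.25.
ΔQ = 54.2207 − 19 = 35.2207; wedge = 223.32 − 172.25 = 51.07.
Welfare loss = ½ × 35.2207 × 51.07 = $899.36 thousand.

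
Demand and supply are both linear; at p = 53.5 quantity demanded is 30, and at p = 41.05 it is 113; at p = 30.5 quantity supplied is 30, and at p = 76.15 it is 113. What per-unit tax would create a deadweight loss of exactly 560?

28

Demand slope = (41.05 − 53.5)/(113 − 30) = −0.15, so p = 58 − 0.15q.
Supply slope = (76.15 − 30.5)/(113 − 30) = 0.55, so p = 14 + 0.55q.
Competitive equilibrium: 58 − 0.15q = 14 + 0.55q → q* = 62.8571, p* = 48.5714.
A tax t gives Δq = t/0.7 and wedge t, so DWL = t²/1.4.
t²/1.4 = 560 → t² = 784 → t = 28.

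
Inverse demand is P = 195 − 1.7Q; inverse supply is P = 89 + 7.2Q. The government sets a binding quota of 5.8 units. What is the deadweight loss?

166.13

Competitive equilibrium: 195 − 1.7Q = 89 + 7.2Q → Q* = 11.9101, P* = 174.7528.
At Q = 5.8: demand price = 195 − 1.7·5.8 = 185.14; supply price = 89 + 7.2·5.8 = 130.76.
ΔQ = 11.9101 − 5.8 = 6.1101; wedge = 185.14 − 130.76 = 54.38.
Deadweight loss = ½ × 6.1101 × 54.38 = 166.13.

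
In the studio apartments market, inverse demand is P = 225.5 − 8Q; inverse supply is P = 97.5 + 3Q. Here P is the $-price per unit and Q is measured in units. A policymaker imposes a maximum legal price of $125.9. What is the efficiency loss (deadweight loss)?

Competitive equilibrium: 225.5 − 8Q = 97.5 + 3Q → Q* = 11.6364, P* = 132.4091.
At the ceiling P = 125.9, quantity supplied = (125.9 − 97.5)/3 = 9.4667.
Willingness to pay at Q' = 9.4667: 225.5 − 8·9.4667 = 149.7664.
ΔQ = 11.6364 − 9.4667 = 2.1697; wedge = 149.7664 − 125.9 = 23.8664.
Welfare loss = ½ × 2.1697 × 23.8664 = $25.89.

$25.89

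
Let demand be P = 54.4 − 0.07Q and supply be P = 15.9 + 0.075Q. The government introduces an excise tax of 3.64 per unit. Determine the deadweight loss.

45.69

Competitive equilibrium: 54.4 − 0.07Q = 15.9 + 0.075Q → Q* = 265.5172, P* = 35.8138.
With the tax, the buyer price exceeds the seller price by 3.64: (54.4 − 0.07Q) − (15.9 + 0.075Q) = 3.64 → Q' = 240.4138.
ΔQ = 265.5172 − 240.4138 = 25.1034; the wedge equals the tax, 3.64.
Deadweight loss = ½ × 25.1034 × 3.64 = 45.69.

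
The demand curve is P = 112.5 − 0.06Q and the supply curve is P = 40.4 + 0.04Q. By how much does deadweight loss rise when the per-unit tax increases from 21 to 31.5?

2756.25

Competitive equilibrium: 112.5 − 0.06Q = 40.4 + 0.04Q → Q* = 721, P* = 69.24.
For a per-unit tax t: ΔQ = t/0.1, so DWL = ½·t·(t/0.1) = t²/0.2.
At t = 21: DWL = 2205. At t = 31.5: DWL = 4961.25.
Increase = 4961.25 − 2205 = 2756.25.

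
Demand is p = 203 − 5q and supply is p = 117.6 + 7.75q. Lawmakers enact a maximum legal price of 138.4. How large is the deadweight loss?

Competitive equilibrium: 203 − 5q = 117.6 + 7.75q → q* = 6.698, p* = 169.5098.
At the ceiling p = 138.4, quantity supplied = (138.4 − 117.6)/7.75 = 2.6839.
Willingness to pay at q' = 2.6839: 203 − 5·2.6839 = 189.5805.
Δq = 6.698 − 2.6839 = 4.0141; wedge = 189.5805 − 138.4 = 51.1805.
The triangle = ½ × 4.0141 × 51.1805 = 102.72.

102.72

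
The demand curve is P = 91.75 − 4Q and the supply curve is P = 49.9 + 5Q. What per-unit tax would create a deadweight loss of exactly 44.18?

Competitive equilibrium: 91.75 − 4Q = 49.9 + 5Q → Q* = 4.65, P* = 73.15.
A tax t gives ΔQ = t/9 and wedge t, so DWL = t²/18.
t²/18 = 44.18 → t² = 795.24 → t = 28.2.

28.2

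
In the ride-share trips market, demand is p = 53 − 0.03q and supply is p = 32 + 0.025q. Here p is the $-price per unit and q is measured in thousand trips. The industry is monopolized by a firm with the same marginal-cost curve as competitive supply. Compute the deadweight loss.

Competitive equilibrium: 53 − 0.03q = 32 + 0.025q → q* = 381.8182, p* = 41.5455.
Marginal revenue: MR = 53 − 0.06q. Set MR = MC: 53 − 0.06q = 32 + 0.025q → q_m = 247.0588.
Price p_m = 53 − 0.03·247.0588 = 45.5882; MC(q_m) = 32 + 0.025·247.0588 = 38.1765.
Competitive q* = 381.8182, so Δq = 134.7594; wedge = 45.5882 − 38.1765 = 7.4117.
Welfare loss = ½ × 134.7594 × 7.4117 = $499.40 thousand.

$499.40 thousand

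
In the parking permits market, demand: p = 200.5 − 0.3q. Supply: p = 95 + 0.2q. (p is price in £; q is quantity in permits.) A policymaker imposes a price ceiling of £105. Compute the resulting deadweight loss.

£6480.25

Competitive equilibrium: 200.5 − 0.3q = 95 + 0.2q → q* = 211, p* = 137.2.
At the ceiling p = 105, quantity supplied = (105 − 95)/0.2 = 50.
Willingness to pay at q' = 50: 200.5 − 0.3·50 = 185.5.
Δq = 211 − 50 = 161; wedge = 185.5 − 105 = 80.5.
Welfare loss = ½ × 161 × 80.5 = £6480.25.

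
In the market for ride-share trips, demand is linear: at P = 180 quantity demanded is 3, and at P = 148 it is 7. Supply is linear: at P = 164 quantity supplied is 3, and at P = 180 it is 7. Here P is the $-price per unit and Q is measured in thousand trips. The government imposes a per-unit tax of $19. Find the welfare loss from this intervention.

Demand slope = (148 − 180)/(7 − 3) = −8, so P = 204 − 8Q.
Supply slope = (180 − 164)/(7 − 3) = 4, so P = 152 + 4Q.
Competitive equilibrium: 204 − 8Q = 152 + 4Q → Q* = 4.3333, P* = 169.3333.
With the tax, the buyer price exceeds the seller price by 19: (204 − 8Q) − (152 + 4Q) = 19 → Q' = 2.75.
ΔQ = 4.3333 − 2.75 = 1.5833; the wedge equals the tax, 19.
The triangle = ½ × 1.5833 × 19 = $15.04 thousand.

$15.04 thousand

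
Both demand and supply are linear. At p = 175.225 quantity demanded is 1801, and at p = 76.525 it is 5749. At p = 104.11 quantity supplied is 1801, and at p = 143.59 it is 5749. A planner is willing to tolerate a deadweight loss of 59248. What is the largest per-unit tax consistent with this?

Demand slope = (76.525 − 175.225)/(5749 − 1801) = −0.025, so p = 220.25 − 0.025q.
Supply slope = (143.59 − 104.11)/(5749 − 1801) = 0.01, so p = 86.1 + 0.01q.
Competitive equilibrium: 220.25 − 0.025q = 86.1 + 0.01q → q* = 3832.8571, p* = 124.4286.
A tax t gives Δq = t/0.035 and wedge t, so DWL = t²/0.07.
t²/0.07 = 59248 → t² = 4147.36 → t = 64.4.

64.4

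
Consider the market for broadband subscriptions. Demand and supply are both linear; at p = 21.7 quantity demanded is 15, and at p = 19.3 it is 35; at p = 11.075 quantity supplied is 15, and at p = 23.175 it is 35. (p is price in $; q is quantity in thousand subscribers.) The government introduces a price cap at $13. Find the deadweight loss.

Demand slope = (19.3 − 21.7)/(35 − 15) = −0.12, so p = 23.5 − 0.12q.
Supply slope = (23.175 − 11.075)/(35 − 15) = 0.605, so p = 2 + 0.605q.
Competitive equilibrium: 23.5 − 0.12q = 2 + 0.605q → q* = 29.6552, p* = 19.9414.
At the ceiling p = 13, quantity supplied = (13 − 2)/0.605 = 18.1818.
Willingness to pay at q' = 18.1818: 23.5 − 0.12·18.1818 = 21.3182.
Δq = 29.6552 − 18.1818 = 11.4734; wedge = 21.3182 − 13 = 8.3182.
Welfare loss = ½ × 11.4734 × 8.3182 = $47.72 thousand.

$47.72 thousand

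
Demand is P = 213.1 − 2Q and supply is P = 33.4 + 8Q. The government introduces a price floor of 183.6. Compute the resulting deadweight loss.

51.842

Competitive equilibrium: 213.1 − 2Q = 33.4 + 8Q → Q* = 17.97, P* = 177.16.
At the floor P = 183.6, quantity demanded = (213.1 − 183.6)/2 = 14.75.
Sellers' marginal cost at Q' = 14.75: 33.4 + 8·14.75 = 151.4.
ΔQ = 17.97 − 14.75 = 3.22; wedge = 183.6 − 151.4 = 32.2.
DWL = ½ × 3.22 × 32.2 = 51.842.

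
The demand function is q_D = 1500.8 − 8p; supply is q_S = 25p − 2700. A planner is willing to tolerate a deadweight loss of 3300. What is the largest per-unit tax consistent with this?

33

In inverse form: demand p = 187.6 − 0.125q, supply p = 108 + 0.04q.
Competitive equilibrium: 187.6 − 0.125q = 108 + 0.04q → q* = 482.4242, p* = 127.297.
A tax t gives Δq = t/0.165 and wedge t, so DWL = t²/0.33.
t²/0.33 = 3300 → t² = 1089 → t = 33.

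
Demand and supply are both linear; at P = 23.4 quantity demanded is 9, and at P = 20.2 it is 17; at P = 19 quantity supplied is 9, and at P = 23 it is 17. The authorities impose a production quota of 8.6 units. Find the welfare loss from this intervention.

12.59

Demand slope = (20.2 − 23.4)/(17 − 9) = −0.4, so P = 27 − 0.4Q.
Supply slope = (23 − 19)/(17 − 9) = 0.5, so P = 14.5 + 0.5Q.
Competitive equilibrium: 27 − 0.4Q = 14.5 + 0.5Q → Q* = 13.8889, P* = 21.4444.
At Q = 8.6: demand price = 27 − 0.4·8.6 = 23.56; supply price = 14.5 + 0.5·8.6 = 18.8.
ΔQ = 13.8889 − 8.6 = 5.2889; wedge = 23.56 − 18.8 = 4.76.
The triangle = ½ × 5.2889 × 4.76 = 12.59.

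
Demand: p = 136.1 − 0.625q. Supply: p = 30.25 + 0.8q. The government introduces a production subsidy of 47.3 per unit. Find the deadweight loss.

785.01

Competitive equilibrium: 136.1 − 0.625q = 30.25 + 0.8q → q* = 74.2807, p* = 89.6746.
The subsidy lowers effective supply by 47.3: p = 0.8q − 17.05.
New quantity: 136.1 − 0.625q = 0.8q − 17.05 → q' = 107.4737.
Overproduction Δq = 107.4737 − 74.2807 = 33.193; wedge = subsidy = 47.3.
Deadweight loss = ½ × 33.193 × 47.3 = 785.01.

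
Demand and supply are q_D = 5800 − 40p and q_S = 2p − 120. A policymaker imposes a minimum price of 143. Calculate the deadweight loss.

1760.95

In inverse form: demand p = 145 − 0.025q, supply p = 60 + 0.5q.
Competitive equilibrium: 145 − 0.025q = 60 + 0.5q → q* = 161.9048, p* = 140.9524.
At the floor p = 143, quantity demanded = (145 − 143)/0.025 = 80.
Sellers' marginal cost at q' = 80: 60 + 0.5·80 = 100.
Δq = 161.9048 − 80 = 81.9048; wedge = 143 − 100 = 43.
Welfare loss = ½ × 81.9048 × 43 = 1760.95.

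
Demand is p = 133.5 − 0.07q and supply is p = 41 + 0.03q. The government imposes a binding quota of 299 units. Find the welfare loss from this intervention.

Competitive equilibrium: 133.5 − 0.07q = 41 + 0.03q → q* = 925, p* = 68.75.
At q = 299: demand price = 133.5 − 0.07·299 = 112.57; supply price = 41 + 0.03·299 = 49.97.
Δq = 925 − 299 = 626; wedge = 112.57 − 49.97 = 62.6.
DWL = ½ × 626 × 62.6 = 19593.80.

19593.80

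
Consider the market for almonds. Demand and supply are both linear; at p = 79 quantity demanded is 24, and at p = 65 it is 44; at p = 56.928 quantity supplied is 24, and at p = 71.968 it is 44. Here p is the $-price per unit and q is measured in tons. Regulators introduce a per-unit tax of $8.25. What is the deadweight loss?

$23.44

Demand slope = (65 − 79)/(44 − 24) = −0.7, so p = 95.8 − 0.7q.
Supply slope = (71.968 − 56.928)/(44 − 24) = 0.752, so p = 38.88 + 0.752q.
Competitive equilibrium: 95.8 − 0.7q = 38.88 + 0.752q → q* = 39.2011, p* = 68.3592.
With the tax, the buyer price exceeds the seller price by 8.25: (95.8 − 0.7q) − (38.88 + 0.752q) = 8.25 → q' = 33.5193.
Δq = 39.2011 − 33.5193 = 5.6818; the wedge equals the tax, 8.25.
DWL = ½ × 5.6818 × 8.25 = $23.44.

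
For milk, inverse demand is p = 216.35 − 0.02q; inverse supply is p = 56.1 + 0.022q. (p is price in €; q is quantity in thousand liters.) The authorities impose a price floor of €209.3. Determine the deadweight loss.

Competitive equilibrium: 216.35 − 0.02q = 56.1 + 0.022q → q* = 3815.4762, p* = 140.0405.
At the floor p = 209.3, quantity demanded = (216.35 − 209.3)/0.02 = 352.5.
Sellers' marginal cost at q' = 352.5: 56.1 + 0.022·352.5 = 63.855.
Δq = 3815.4762 − 352.5 = 3462.9762; wedge = 209.3 − 63.855 = 145.445.
The triangle = ½ × 3462.9762 × 145.445 = €251836.29 thousand.

€251836.29 thousand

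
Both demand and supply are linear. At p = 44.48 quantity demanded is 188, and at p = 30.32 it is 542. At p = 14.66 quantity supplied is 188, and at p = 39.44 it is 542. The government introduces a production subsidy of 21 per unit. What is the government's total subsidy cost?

13650

Demand slope = (30.32 − 44.48)/(542 − 188) = −0.04, so p = 52 − 0.04q.
Supply slope = (39.44 − 14.66)/(542 − 188) = 0.07, so p = 1.5 + 0.07q.
Competitive equilibrium: 52 − 0.04q = 1.5 + 0.07q → q* = 459.0909, p* = 33.6364.
The subsidy lowers effective supply by 21: p = 0.07q − 19.5.
New quantity: 52 − 0.04q = 0.07q − 19.5 → q' = 650.
Total subsidy cost = 21 × 650 = 13650.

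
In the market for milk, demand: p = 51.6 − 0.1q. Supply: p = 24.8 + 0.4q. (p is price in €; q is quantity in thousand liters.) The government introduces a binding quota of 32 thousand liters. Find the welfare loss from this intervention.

Competitive equilibrium: 51.6 − 0.1q = 24.8 + 0.4q → q* = 53.6, p* = 46.24.
At q = 32: demand price = 51.6 − 0.1·32 = 48.4; supply price = 24.8 + 0.4·32 = 37.6.
Δq = 53.6 − 32 = 21.6; wedge = 48.4 − 37.6 = 10.8.
DWL = ½ × 21.6 × 10.8 = €116.64 thousand.

€116.64 thousand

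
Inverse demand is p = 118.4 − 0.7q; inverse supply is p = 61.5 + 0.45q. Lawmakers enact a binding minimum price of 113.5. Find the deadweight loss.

1037.53

Competitive equilibrium: 118.4 − 0.7q = 61.5 + 0.45q → q* = 49.4783, p* = 83.7652.
At the floor p = 113.5, quantity demanded = (118.4 − 113.5)/0.7 = 7.
Sellers' marginal cost at q' = 7: 61.5 + 0.45·7 = 64.65.
Δq = 49.4783 − 7 = 42.4783; wedge = 113.5 − 64.65 = 48.85.
The triangle = ½ × 42.4783 × 48.85 = 1037.53.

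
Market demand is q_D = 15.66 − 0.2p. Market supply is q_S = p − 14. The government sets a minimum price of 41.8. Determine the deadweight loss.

35.02

In inverse form: demand p = 78.3 − 5q, supply p = 14 + q.
Competitive equilibrium: 78.3 − 5q = 14 + q → q* = 10.7167, p* = 24.7167.
At the floor p = 41.8, quantity demanded = (78.3 − 41.8)/5 = 7.3.
Sellers' marginal cost at q' = 7.3: 14 + 1·7.3 = 21.3.
Δq = 10.7167 − 7.3 = 3.4167; wedge = 41.8 − 21.3 = 20.5.
Welfare loss = ½ × 3.4167 × 20.5 = 35.02.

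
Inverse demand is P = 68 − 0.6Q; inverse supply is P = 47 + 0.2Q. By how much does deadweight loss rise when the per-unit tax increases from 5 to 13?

90

Competitive equilibrium: 68 − 0.6Q = 47 + 0.2Q → Q* = 26.25, P* = 52.25.
For a per-unit tax t: ΔQ = t/0.8, so DWL = ½·t·(t/0.8) = t²/1.6.
At t = 5: DWL = 15.625. At t = 13: DWL = 105.625.
Increase = 105.625 − 15.625 = 90.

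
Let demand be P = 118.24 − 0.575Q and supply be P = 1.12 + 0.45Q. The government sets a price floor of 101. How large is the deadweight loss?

3640.42

Competitive equilibrium: 118.24 − 0.575Q = 1.12 + 0.45Q → Q* = 114.2634, P* = 52.5385.
At the floor P = 101, quantity demanded = (118.24 − 101)/0.575 = 29.9826.
Sellers' marginal cost at Q' = 29.9826: 1.12 + 0.45·29.9826 = 14.6122.
ΔQ = 114.2634 − 29.9826 = 84.2808; wedge = 101 − 14.6122 = 86.3878.
Welfare loss = ½ × 84.2808 × 86.3878 = 3640.42.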